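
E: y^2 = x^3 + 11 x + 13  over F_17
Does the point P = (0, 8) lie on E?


Check whether y^2 = x^3 + 11 x + 13 (mod 17) for (x, y) = (0, 8).
LHS: y^2 = 8^2 mod 17 = 13
RHS: x^3 + 11 x + 13 = 0^3 + 11*0 + 13 mod 17 = 13
LHS = RHS

Yes, on the curve


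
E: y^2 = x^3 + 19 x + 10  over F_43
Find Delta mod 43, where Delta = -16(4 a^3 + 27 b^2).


4 a^3 + 27 b^2 = 4*19^3 + 27*10^2 = 27436 + 2700 = 30136
Delta = -16 * (30136) = -482176
Delta mod 43 = 26

Delta = 26 (mod 43)


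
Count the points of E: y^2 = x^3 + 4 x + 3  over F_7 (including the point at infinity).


For each x in F_7, count y with y^2 = x^3 + 4 x + 3 mod 7:
  x = 1: RHS = 1, y in [1, 6]  -> 2 point(s)
  x = 3: RHS = 0, y in [0]  -> 1 point(s)
  x = 5: RHS = 1, y in [1, 6]  -> 2 point(s)
Affine points: 5. Add the point at infinity: total = 6.

#E(F_7) = 6


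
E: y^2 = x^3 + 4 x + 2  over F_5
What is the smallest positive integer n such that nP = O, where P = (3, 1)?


Compute successive multiples of P until we hit O:
  1P = (3, 1)
  2P = (3, 4)
  3P = O

ord(P) = 3


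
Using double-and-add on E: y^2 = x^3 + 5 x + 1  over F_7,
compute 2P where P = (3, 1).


k = 2 = 10_2 (binary, LSB first: 01)
Double-and-add from P = (3, 1):
  bit 0 = 0: acc unchanged = O
  bit 1 = 1: acc = O + (5, 2) = (5, 2)

2P = (5, 2)


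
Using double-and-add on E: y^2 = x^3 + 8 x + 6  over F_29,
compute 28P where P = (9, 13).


k = 28 = 11100_2 (binary, LSB first: 00111)
Double-and-add from P = (9, 13):
  bit 0 = 0: acc unchanged = O
  bit 1 = 0: acc unchanged = O
  bit 2 = 1: acc = O + (17, 3) = (17, 3)
  bit 3 = 1: acc = (17, 3) + (11, 2) = (26, 10)
  bit 4 = 1: acc = (26, 10) + (2, 28) = (7, 12)

28P = (7, 12)


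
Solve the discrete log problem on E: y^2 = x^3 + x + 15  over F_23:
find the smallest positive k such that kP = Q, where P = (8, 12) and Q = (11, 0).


Enumerate multiples of P until we hit Q = (11, 0):
  1P = (8, 12)
  2P = (19, 4)
  3P = (22, 17)
  4P = (20, 10)
  5P = (11, 0)
Match found at i = 5.

k = 5


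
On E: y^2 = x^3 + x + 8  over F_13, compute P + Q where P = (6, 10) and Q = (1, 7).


P != Q, so use the chord formula.
s = (y2 - y1) / (x2 - x1) = (10) / (8) mod 13 = 11
x3 = s^2 - x1 - x2 mod 13 = 11^2 - 6 - 1 = 10
y3 = s (x1 - x3) - y1 mod 13 = 11 * (6 - 10) - 10 = 11

P + Q = (10, 11)


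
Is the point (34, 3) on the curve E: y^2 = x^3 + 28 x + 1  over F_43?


Check whether y^2 = x^3 + 28 x + 1 (mod 43) for (x, y) = (34, 3).
LHS: y^2 = 3^2 mod 43 = 9
RHS: x^3 + 28 x + 1 = 34^3 + 28*34 + 1 mod 43 = 9
LHS = RHS

Yes, on the curve


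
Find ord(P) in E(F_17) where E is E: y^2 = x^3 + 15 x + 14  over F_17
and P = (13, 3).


Compute successive multiples of P until we hit O:
  1P = (13, 3)
  2P = (12, 16)
  3P = (8, 0)
  4P = (12, 1)
  5P = (13, 14)
  6P = O

ord(P) = 6


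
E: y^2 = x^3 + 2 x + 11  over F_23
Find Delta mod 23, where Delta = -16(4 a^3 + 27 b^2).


4 a^3 + 27 b^2 = 4*2^3 + 27*11^2 = 32 + 3267 = 3299
Delta = -16 * (3299) = -52784
Delta mod 23 = 1

Delta = 1 (mod 23)


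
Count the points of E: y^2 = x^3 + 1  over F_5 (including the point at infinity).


For each x in F_5, count y with y^2 = x^3 + 0 x + 1 mod 5:
  x = 0: RHS = 1, y in [1, 4]  -> 2 point(s)
  x = 2: RHS = 4, y in [2, 3]  -> 2 point(s)
  x = 4: RHS = 0, y in [0]  -> 1 point(s)
Affine points: 5. Add the point at infinity: total = 6.

#E(F_5) = 6


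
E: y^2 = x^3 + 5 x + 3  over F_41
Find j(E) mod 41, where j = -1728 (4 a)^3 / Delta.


Delta = -16(4 a^3 + 27 b^2) mod 41 = 2
-1728 * (4 a)^3 = -1728 * (4*5)^3 mod 41 = 11
j = 11 * 2^(-1) mod 41 = 26

j = 26 (mod 41)


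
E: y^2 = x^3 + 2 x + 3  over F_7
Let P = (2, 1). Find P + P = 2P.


Doubling: s = (3 x1^2 + a) / (2 y1)
s = (3*2^2 + 2) / (2*1) mod 7 = 0
x3 = s^2 - 2 x1 mod 7 = 0^2 - 2*2 = 3
y3 = s (x1 - x3) - y1 mod 7 = 0 * (2 - 3) - 1 = 6

2P = (3, 6)


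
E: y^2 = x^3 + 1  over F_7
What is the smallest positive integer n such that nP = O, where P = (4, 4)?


Compute successive multiples of P until we hit O:
  1P = (4, 4)
  2P = (0, 6)
  3P = (5, 0)
  4P = (0, 1)
  5P = (4, 3)
  6P = O

ord(P) = 6


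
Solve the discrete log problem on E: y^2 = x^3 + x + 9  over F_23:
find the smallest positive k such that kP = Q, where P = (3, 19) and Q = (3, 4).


Enumerate multiples of P until we hit Q = (3, 4):
  1P = (3, 19)
  2P = (12, 1)
  3P = (12, 22)
  4P = (3, 4)
Match found at i = 4.

k = 4


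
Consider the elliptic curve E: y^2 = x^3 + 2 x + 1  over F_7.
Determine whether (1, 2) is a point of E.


Check whether y^2 = x^3 + 2 x + 1 (mod 7) for (x, y) = (1, 2).
LHS: y^2 = 2^2 mod 7 = 4
RHS: x^3 + 2 x + 1 = 1^3 + 2*1 + 1 mod 7 = 4
LHS = RHS

Yes, on the curve


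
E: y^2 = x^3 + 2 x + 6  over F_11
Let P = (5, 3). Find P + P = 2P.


Doubling: s = (3 x1^2 + a) / (2 y1)
s = (3*5^2 + 2) / (2*3) mod 11 = 0
x3 = s^2 - 2 x1 mod 11 = 0^2 - 2*5 = 1
y3 = s (x1 - x3) - y1 mod 11 = 0 * (5 - 1) - 3 = 8

2P = (1, 8)


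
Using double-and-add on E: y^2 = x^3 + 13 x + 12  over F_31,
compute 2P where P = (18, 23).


k = 2 = 10_2 (binary, LSB first: 01)
Double-and-add from P = (18, 23):
  bit 0 = 0: acc unchanged = O
  bit 1 = 1: acc = O + (5, 4) = (5, 4)

2P = (5, 4)


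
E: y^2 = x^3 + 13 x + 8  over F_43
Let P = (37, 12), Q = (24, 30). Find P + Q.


P != Q, so use the chord formula.
s = (y2 - y1) / (x2 - x1) = (18) / (30) mod 43 = 35
x3 = s^2 - x1 - x2 mod 43 = 35^2 - 37 - 24 = 3
y3 = s (x1 - x3) - y1 mod 43 = 35 * (37 - 3) - 12 = 17

P + Q = (3, 17)


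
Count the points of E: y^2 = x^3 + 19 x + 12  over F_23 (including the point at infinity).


For each x in F_23, count y with y^2 = x^3 + 19 x + 12 mod 23:
  x = 0: RHS = 12, y in [9, 14]  -> 2 point(s)
  x = 1: RHS = 9, y in [3, 20]  -> 2 point(s)
  x = 2: RHS = 12, y in [9, 14]  -> 2 point(s)
  x = 3: RHS = 4, y in [2, 21]  -> 2 point(s)
  x = 5: RHS = 2, y in [5, 18]  -> 2 point(s)
  x = 8: RHS = 9, y in [3, 20]  -> 2 point(s)
  x = 10: RHS = 6, y in [11, 12]  -> 2 point(s)
  x = 12: RHS = 13, y in [6, 17]  -> 2 point(s)
  x = 13: RHS = 18, y in [8, 15]  -> 2 point(s)
  x = 14: RHS = 9, y in [3, 20]  -> 2 point(s)
  x = 17: RHS = 4, y in [2, 21]  -> 2 point(s)
  x = 21: RHS = 12, y in [9, 14]  -> 2 point(s)
Affine points: 24. Add the point at infinity: total = 25.

#E(F_23) = 25


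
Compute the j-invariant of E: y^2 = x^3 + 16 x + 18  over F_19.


Delta = -16(4 a^3 + 27 b^2) mod 19 = 4
-1728 * (4 a)^3 = -1728 * (4*16)^3 mod 19 = 1
j = 1 * 4^(-1) mod 19 = 5

j = 5 (mod 19)


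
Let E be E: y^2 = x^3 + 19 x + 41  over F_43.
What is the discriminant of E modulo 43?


4 a^3 + 27 b^2 = 4*19^3 + 27*41^2 = 27436 + 45387 = 72823
Delta = -16 * (72823) = -1165168
Delta mod 43 = 3

Delta = 3 (mod 43)


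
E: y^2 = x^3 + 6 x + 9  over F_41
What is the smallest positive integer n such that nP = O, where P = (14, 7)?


Compute successive multiples of P until we hit O:
  1P = (14, 7)
  2P = (5, 0)
  3P = (14, 34)
  4P = O

ord(P) = 4


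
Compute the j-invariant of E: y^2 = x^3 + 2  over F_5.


Delta = -16(4 a^3 + 27 b^2) mod 5 = 2
-1728 * (4 a)^3 = -1728 * (4*0)^3 mod 5 = 0
j = 0 * 2^(-1) mod 5 = 0

j = 0 (mod 5)


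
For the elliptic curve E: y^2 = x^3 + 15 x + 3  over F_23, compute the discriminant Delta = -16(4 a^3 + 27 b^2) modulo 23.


4 a^3 + 27 b^2 = 4*15^3 + 27*3^2 = 13500 + 243 = 13743
Delta = -16 * (13743) = -219888
Delta mod 23 = 15

Delta = 15 (mod 23)


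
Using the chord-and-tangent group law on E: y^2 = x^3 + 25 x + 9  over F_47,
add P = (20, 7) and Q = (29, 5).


P != Q, so use the chord formula.
s = (y2 - y1) / (x2 - x1) = (45) / (9) mod 47 = 5
x3 = s^2 - x1 - x2 mod 47 = 5^2 - 20 - 29 = 23
y3 = s (x1 - x3) - y1 mod 47 = 5 * (20 - 23) - 7 = 25

P + Q = (23, 25)


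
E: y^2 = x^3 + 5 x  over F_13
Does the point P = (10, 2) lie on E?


Check whether y^2 = x^3 + 5 x + 0 (mod 13) for (x, y) = (10, 2).
LHS: y^2 = 2^2 mod 13 = 4
RHS: x^3 + 5 x + 0 = 10^3 + 5*10 + 0 mod 13 = 10
LHS != RHS

No, not on the curve


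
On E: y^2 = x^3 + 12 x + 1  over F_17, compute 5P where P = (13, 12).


k = 5 = 101_2 (binary, LSB first: 101)
Double-and-add from P = (13, 12):
  bit 0 = 1: acc = O + (13, 12) = (13, 12)
  bit 1 = 0: acc unchanged = (13, 12)
  bit 2 = 1: acc = (13, 12) + (5, 4) = (0, 1)

5P = (0, 1)


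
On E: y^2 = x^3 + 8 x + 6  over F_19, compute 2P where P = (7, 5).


Doubling: s = (3 x1^2 + a) / (2 y1)
s = (3*7^2 + 8) / (2*5) mod 19 = 6
x3 = s^2 - 2 x1 mod 19 = 6^2 - 2*7 = 3
y3 = s (x1 - x3) - y1 mod 19 = 6 * (7 - 3) - 5 = 0

2P = (3, 0)


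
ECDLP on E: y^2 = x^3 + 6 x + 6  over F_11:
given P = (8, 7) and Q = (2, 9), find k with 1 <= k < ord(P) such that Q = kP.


Enumerate multiples of P until we hit Q = (2, 9):
  1P = (8, 7)
  2P = (6, 4)
  3P = (2, 2)
  4P = (2, 9)
Match found at i = 4.

k = 4


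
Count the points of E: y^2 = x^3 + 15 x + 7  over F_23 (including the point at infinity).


For each x in F_23, count y with y^2 = x^3 + 15 x + 7 mod 23:
  x = 1: RHS = 0, y in [0]  -> 1 point(s)
  x = 4: RHS = 16, y in [4, 19]  -> 2 point(s)
  x = 5: RHS = 0, y in [0]  -> 1 point(s)
  x = 7: RHS = 18, y in [8, 15]  -> 2 point(s)
  x = 8: RHS = 18, y in [8, 15]  -> 2 point(s)
  x = 11: RHS = 8, y in [10, 13]  -> 2 point(s)
  x = 12: RHS = 6, y in [11, 12]  -> 2 point(s)
  x = 17: RHS = 0, y in [0]  -> 1 point(s)
  x = 20: RHS = 4, y in [2, 21]  -> 2 point(s)
Affine points: 15. Add the point at infinity: total = 16.

#E(F_23) = 16


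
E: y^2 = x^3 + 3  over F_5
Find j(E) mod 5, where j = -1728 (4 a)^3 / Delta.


Delta = -16(4 a^3 + 27 b^2) mod 5 = 2
-1728 * (4 a)^3 = -1728 * (4*0)^3 mod 5 = 0
j = 0 * 2^(-1) mod 5 = 0

j = 0 (mod 5)


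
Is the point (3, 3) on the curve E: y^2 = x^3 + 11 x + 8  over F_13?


Check whether y^2 = x^3 + 11 x + 8 (mod 13) for (x, y) = (3, 3).
LHS: y^2 = 3^2 mod 13 = 9
RHS: x^3 + 11 x + 8 = 3^3 + 11*3 + 8 mod 13 = 3
LHS != RHS

No, not on the curve


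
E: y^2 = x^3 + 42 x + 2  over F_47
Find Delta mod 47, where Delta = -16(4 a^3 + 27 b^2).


4 a^3 + 27 b^2 = 4*42^3 + 27*2^2 = 296352 + 108 = 296460
Delta = -16 * (296460) = -4743360
Delta mod 47 = 21

Delta = 21 (mod 47)


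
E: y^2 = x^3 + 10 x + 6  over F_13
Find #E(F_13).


For each x in F_13, count y with y^2 = x^3 + 10 x + 6 mod 13:
  x = 1: RHS = 4, y in [2, 11]  -> 2 point(s)
  x = 5: RHS = 12, y in [5, 8]  -> 2 point(s)
  x = 6: RHS = 9, y in [3, 10]  -> 2 point(s)
  x = 7: RHS = 3, y in [4, 9]  -> 2 point(s)
  x = 8: RHS = 0, y in [0]  -> 1 point(s)
  x = 10: RHS = 1, y in [1, 12]  -> 2 point(s)
  x = 11: RHS = 4, y in [2, 11]  -> 2 point(s)
Affine points: 13. Add the point at infinity: total = 14.

#E(F_13) = 14


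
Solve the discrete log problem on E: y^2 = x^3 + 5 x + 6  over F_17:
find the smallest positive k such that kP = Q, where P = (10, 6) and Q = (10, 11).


Enumerate multiples of P until we hit Q = (10, 11):
  1P = (10, 6)
  2P = (12, 14)
  3P = (11, 7)
  4P = (14, 7)
  5P = (9, 7)
  6P = (16, 0)
  7P = (9, 10)
  8P = (14, 10)
  9P = (11, 10)
  10P = (12, 3)
  11P = (10, 11)
Match found at i = 11.

k = 11


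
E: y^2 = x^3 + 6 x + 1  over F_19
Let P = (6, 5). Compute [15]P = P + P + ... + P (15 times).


k = 15 = 1111_2 (binary, LSB first: 1111)
Double-and-add from P = (6, 5):
  bit 0 = 1: acc = O + (6, 5) = (6, 5)
  bit 1 = 1: acc = (6, 5) + (7, 14) = (11, 7)
  bit 2 = 1: acc = (11, 7) + (9, 9) = (0, 1)
  bit 3 = 1: acc = (0, 1) + (5, 2) = (11, 12)

15P = (11, 12)


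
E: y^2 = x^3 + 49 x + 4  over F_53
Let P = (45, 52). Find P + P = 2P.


Doubling: s = (3 x1^2 + a) / (2 y1)
s = (3*45^2 + 49) / (2*52) mod 53 = 12
x3 = s^2 - 2 x1 mod 53 = 12^2 - 2*45 = 1
y3 = s (x1 - x3) - y1 mod 53 = 12 * (45 - 1) - 52 = 52

2P = (1, 52)


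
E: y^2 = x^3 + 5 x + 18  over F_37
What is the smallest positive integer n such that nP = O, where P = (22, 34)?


Compute successive multiples of P until we hit O:
  1P = (22, 34)
  2P = (19, 33)
  3P = (29, 13)
  4P = (32, 33)
  5P = (30, 26)
  6P = (23, 4)
  7P = (4, 18)
  8P = (36, 7)
  ... (continuing to 34P)
  34P = O

ord(P) = 34


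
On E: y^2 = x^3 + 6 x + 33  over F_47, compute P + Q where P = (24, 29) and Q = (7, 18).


P != Q, so use the chord formula.
s = (y2 - y1) / (x2 - x1) = (36) / (30) mod 47 = 20
x3 = s^2 - x1 - x2 mod 47 = 20^2 - 24 - 7 = 40
y3 = s (x1 - x3) - y1 mod 47 = 20 * (24 - 40) - 29 = 27

P + Q = (40, 27)


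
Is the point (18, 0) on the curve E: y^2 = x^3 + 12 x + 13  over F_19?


Check whether y^2 = x^3 + 12 x + 13 (mod 19) for (x, y) = (18, 0).
LHS: y^2 = 0^2 mod 19 = 0
RHS: x^3 + 12 x + 13 = 18^3 + 12*18 + 13 mod 19 = 0
LHS = RHS

Yes, on the curve


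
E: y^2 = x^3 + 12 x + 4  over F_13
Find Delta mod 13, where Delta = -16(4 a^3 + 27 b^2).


4 a^3 + 27 b^2 = 4*12^3 + 27*4^2 = 6912 + 432 = 7344
Delta = -16 * (7344) = -117504
Delta mod 13 = 3

Delta = 3 (mod 13)


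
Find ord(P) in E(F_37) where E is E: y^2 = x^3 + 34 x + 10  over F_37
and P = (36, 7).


Compute successive multiples of P until we hit O:
  1P = (36, 7)
  2P = (2, 30)
  3P = (29, 22)
  4P = (0, 11)
  5P = (17, 32)
  6P = (5, 34)
  7P = (7, 31)
  8P = (3, 18)
  ... (continuing to 46P)
  46P = O

ord(P) = 46


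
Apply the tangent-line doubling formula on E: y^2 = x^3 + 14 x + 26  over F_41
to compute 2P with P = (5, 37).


Doubling: s = (3 x1^2 + a) / (2 y1)
s = (3*5^2 + 14) / (2*37) mod 41 = 35
x3 = s^2 - 2 x1 mod 41 = 35^2 - 2*5 = 26
y3 = s (x1 - x3) - y1 mod 41 = 35 * (5 - 26) - 37 = 7

2P = (26, 7)


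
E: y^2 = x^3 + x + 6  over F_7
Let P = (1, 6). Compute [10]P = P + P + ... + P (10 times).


k = 10 = 1010_2 (binary, LSB first: 0101)
Double-and-add from P = (1, 6):
  bit 0 = 0: acc unchanged = O
  bit 1 = 1: acc = O + (2, 3) = (2, 3)
  bit 2 = 0: acc unchanged = (2, 3)
  bit 3 = 1: acc = (2, 3) + (6, 5) = (1, 1)

10P = (1, 1)


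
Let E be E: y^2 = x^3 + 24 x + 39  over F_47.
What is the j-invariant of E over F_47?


Delta = -16(4 a^3 + 27 b^2) mod 47 = 27
-1728 * (4 a)^3 = -1728 * (4*24)^3 mod 47 = 41
j = 41 * 27^(-1) mod 47 = 5

j = 5 (mod 47)


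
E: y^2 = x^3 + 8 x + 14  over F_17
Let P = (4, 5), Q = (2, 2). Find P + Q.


P != Q, so use the chord formula.
s = (y2 - y1) / (x2 - x1) = (14) / (15) mod 17 = 10
x3 = s^2 - x1 - x2 mod 17 = 10^2 - 4 - 2 = 9
y3 = s (x1 - x3) - y1 mod 17 = 10 * (4 - 9) - 5 = 13

P + Q = (9, 13)


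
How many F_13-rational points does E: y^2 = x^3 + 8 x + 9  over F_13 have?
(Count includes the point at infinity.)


For each x in F_13, count y with y^2 = x^3 + 8 x + 9 mod 13:
  x = 0: RHS = 9, y in [3, 10]  -> 2 point(s)
  x = 4: RHS = 1, y in [1, 12]  -> 2 point(s)
  x = 6: RHS = 0, y in [0]  -> 1 point(s)
  x = 8: RHS = 0, y in [0]  -> 1 point(s)
  x = 9: RHS = 4, y in [2, 11]  -> 2 point(s)
  x = 10: RHS = 10, y in [6, 7]  -> 2 point(s)
  x = 12: RHS = 0, y in [0]  -> 1 point(s)
Affine points: 11. Add the point at infinity: total = 12.

#E(F_13) = 12


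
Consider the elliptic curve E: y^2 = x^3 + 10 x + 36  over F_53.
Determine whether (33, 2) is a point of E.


Check whether y^2 = x^3 + 10 x + 36 (mod 53) for (x, y) = (33, 2).
LHS: y^2 = 2^2 mod 53 = 4
RHS: x^3 + 10 x + 36 = 33^3 + 10*33 + 36 mod 53 = 51
LHS != RHS

No, not on the curve


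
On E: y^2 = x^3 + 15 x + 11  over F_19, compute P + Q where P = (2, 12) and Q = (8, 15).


P != Q, so use the chord formula.
s = (y2 - y1) / (x2 - x1) = (3) / (6) mod 19 = 10
x3 = s^2 - x1 - x2 mod 19 = 10^2 - 2 - 8 = 14
y3 = s (x1 - x3) - y1 mod 19 = 10 * (2 - 14) - 12 = 1

P + Q = (14, 1)


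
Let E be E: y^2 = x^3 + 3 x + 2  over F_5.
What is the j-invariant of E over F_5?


Delta = -16(4 a^3 + 27 b^2) mod 5 = 4
-1728 * (4 a)^3 = -1728 * (4*3)^3 mod 5 = 1
j = 1 * 4^(-1) mod 5 = 4

j = 4 (mod 5)


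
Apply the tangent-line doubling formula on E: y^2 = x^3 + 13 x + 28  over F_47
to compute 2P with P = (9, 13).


Doubling: s = (3 x1^2 + a) / (2 y1)
s = (3*9^2 + 13) / (2*13) mod 47 = 46
x3 = s^2 - 2 x1 mod 47 = 46^2 - 2*9 = 30
y3 = s (x1 - x3) - y1 mod 47 = 46 * (9 - 30) - 13 = 8

2P = (30, 8)


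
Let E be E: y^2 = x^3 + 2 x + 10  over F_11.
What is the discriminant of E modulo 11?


4 a^3 + 27 b^2 = 4*2^3 + 27*10^2 = 32 + 2700 = 2732
Delta = -16 * (2732) = -43712
Delta mod 11 = 2

Delta = 2 (mod 11)


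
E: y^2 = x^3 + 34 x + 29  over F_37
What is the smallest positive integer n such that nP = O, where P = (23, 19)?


Compute successive multiples of P until we hit O:
  1P = (23, 19)
  2P = (3, 26)
  3P = (4, 28)
  4P = (1, 29)
  5P = (34, 23)
  6P = (26, 27)
  7P = (28, 17)
  8P = (35, 8)
  ... (continuing to 40P)
  40P = O

ord(P) = 40


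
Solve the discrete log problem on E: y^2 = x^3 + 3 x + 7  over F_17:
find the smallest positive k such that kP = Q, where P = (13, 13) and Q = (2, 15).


Enumerate multiples of P until we hit Q = (2, 15):
  1P = (13, 13)
  2P = (8, 4)
  3P = (4, 10)
  4P = (2, 2)
  5P = (3, 14)
  6P = (9, 7)
  7P = (10, 0)
  8P = (9, 10)
  9P = (3, 3)
  10P = (2, 15)
Match found at i = 10.

k = 10


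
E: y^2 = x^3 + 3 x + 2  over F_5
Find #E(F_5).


For each x in F_5, count y with y^2 = x^3 + 3 x + 2 mod 5:
  x = 1: RHS = 1, y in [1, 4]  -> 2 point(s)
  x = 2: RHS = 1, y in [1, 4]  -> 2 point(s)
Affine points: 4. Add the point at infinity: total = 5.

#E(F_5) = 5


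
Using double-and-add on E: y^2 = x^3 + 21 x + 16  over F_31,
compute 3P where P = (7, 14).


k = 3 = 11_2 (binary, LSB first: 11)
Double-and-add from P = (7, 14):
  bit 0 = 1: acc = O + (7, 14) = (7, 14)
  bit 1 = 1: acc = (7, 14) + (22, 20) = (22, 11)

3P = (22, 11)


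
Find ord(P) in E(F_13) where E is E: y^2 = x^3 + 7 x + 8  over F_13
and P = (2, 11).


Compute successive multiples of P until we hit O:
  1P = (2, 11)
  2P = (8, 11)
  3P = (3, 2)
  4P = (11, 5)
  5P = (12, 0)
  6P = (11, 8)
  7P = (3, 11)
  8P = (8, 2)
  ... (continuing to 10P)
  10P = O

ord(P) = 10


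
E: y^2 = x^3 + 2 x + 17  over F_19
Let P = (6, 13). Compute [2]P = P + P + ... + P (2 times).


k = 2 = 10_2 (binary, LSB first: 01)
Double-and-add from P = (6, 13):
  bit 0 = 0: acc unchanged = O
  bit 1 = 1: acc = O + (5, 0) = (5, 0)

2P = (5, 0)


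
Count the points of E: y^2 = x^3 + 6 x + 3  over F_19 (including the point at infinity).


For each x in F_19, count y with y^2 = x^3 + 6 x + 3 mod 19:
  x = 2: RHS = 4, y in [2, 17]  -> 2 point(s)
  x = 5: RHS = 6, y in [5, 14]  -> 2 point(s)
  x = 9: RHS = 7, y in [8, 11]  -> 2 point(s)
  x = 12: RHS = 17, y in [6, 13]  -> 2 point(s)
  x = 13: RHS = 17, y in [6, 13]  -> 2 point(s)
  x = 14: RHS = 0, y in [0]  -> 1 point(s)
Affine points: 11. Add the point at infinity: total = 12.

#E(F_19) = 12


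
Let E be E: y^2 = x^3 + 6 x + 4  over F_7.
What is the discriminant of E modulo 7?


4 a^3 + 27 b^2 = 4*6^3 + 27*4^2 = 864 + 432 = 1296
Delta = -16 * (1296) = -20736
Delta mod 7 = 5

Delta = 5 (mod 7)


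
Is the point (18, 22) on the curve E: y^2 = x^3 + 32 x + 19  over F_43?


Check whether y^2 = x^3 + 32 x + 19 (mod 43) for (x, y) = (18, 22).
LHS: y^2 = 22^2 mod 43 = 11
RHS: x^3 + 32 x + 19 = 18^3 + 32*18 + 19 mod 43 = 20
LHS != RHS

No, not on the curve


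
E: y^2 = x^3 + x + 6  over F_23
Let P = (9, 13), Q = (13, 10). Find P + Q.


P != Q, so use the chord formula.
s = (y2 - y1) / (x2 - x1) = (20) / (4) mod 23 = 5
x3 = s^2 - x1 - x2 mod 23 = 5^2 - 9 - 13 = 3
y3 = s (x1 - x3) - y1 mod 23 = 5 * (9 - 3) - 13 = 17

P + Q = (3, 17)


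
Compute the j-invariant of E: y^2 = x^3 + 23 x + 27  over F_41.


Delta = -16(4 a^3 + 27 b^2) mod 41 = 18
-1728 * (4 a)^3 = -1728 * (4*23)^3 mod 41 = 27
j = 27 * 18^(-1) mod 41 = 22

j = 22 (mod 41)


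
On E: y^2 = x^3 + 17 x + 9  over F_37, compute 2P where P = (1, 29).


Doubling: s = (3 x1^2 + a) / (2 y1)
s = (3*1^2 + 17) / (2*29) mod 37 = 8
x3 = s^2 - 2 x1 mod 37 = 8^2 - 2*1 = 25
y3 = s (x1 - x3) - y1 mod 37 = 8 * (1 - 25) - 29 = 1

2P = (25, 1)


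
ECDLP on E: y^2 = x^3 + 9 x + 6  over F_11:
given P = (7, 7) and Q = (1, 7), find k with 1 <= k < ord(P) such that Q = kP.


Enumerate multiples of P until we hit Q = (1, 7):
  1P = (7, 7)
  2P = (6, 1)
  3P = (1, 7)
Match found at i = 3.

k = 3


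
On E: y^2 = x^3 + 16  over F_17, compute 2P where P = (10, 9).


k = 2 = 10_2 (binary, LSB first: 01)
Double-and-add from P = (10, 9):
  bit 0 = 0: acc unchanged = O
  bit 1 = 1: acc = O + (16, 10) = (16, 10)

2P = (16, 10)


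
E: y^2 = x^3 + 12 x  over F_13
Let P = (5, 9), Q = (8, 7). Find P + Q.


P != Q, so use the chord formula.
s = (y2 - y1) / (x2 - x1) = (11) / (3) mod 13 = 8
x3 = s^2 - x1 - x2 mod 13 = 8^2 - 5 - 8 = 12
y3 = s (x1 - x3) - y1 mod 13 = 8 * (5 - 12) - 9 = 0

P + Q = (12, 0)


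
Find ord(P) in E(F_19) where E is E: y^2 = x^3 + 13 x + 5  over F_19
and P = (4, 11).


Compute successive multiples of P until we hit O:
  1P = (4, 11)
  2P = (17, 16)
  3P = (14, 10)
  4P = (5, 10)
  5P = (11, 15)
  6P = (2, 1)
  7P = (0, 9)
  8P = (1, 0)
  ... (continuing to 16P)
  16P = O

ord(P) = 16


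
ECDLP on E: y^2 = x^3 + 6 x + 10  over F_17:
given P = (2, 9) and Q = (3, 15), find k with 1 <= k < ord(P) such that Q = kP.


Enumerate multiples of P until we hit Q = (3, 15):
  1P = (2, 9)
  2P = (14, 13)
  3P = (3, 2)
  4P = (10, 13)
  5P = (1, 0)
  6P = (10, 4)
  7P = (3, 15)
Match found at i = 7.

k = 7


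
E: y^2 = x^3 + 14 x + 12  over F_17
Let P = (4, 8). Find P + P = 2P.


Doubling: s = (3 x1^2 + a) / (2 y1)
s = (3*4^2 + 14) / (2*8) mod 17 = 6
x3 = s^2 - 2 x1 mod 17 = 6^2 - 2*4 = 11
y3 = s (x1 - x3) - y1 mod 17 = 6 * (4 - 11) - 8 = 1

2P = (11, 1)


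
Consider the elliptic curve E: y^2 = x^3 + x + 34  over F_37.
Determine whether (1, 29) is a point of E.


Check whether y^2 = x^3 + 1 x + 34 (mod 37) for (x, y) = (1, 29).
LHS: y^2 = 29^2 mod 37 = 27
RHS: x^3 + 1 x + 34 = 1^3 + 1*1 + 34 mod 37 = 36
LHS != RHS

No, not on the curve


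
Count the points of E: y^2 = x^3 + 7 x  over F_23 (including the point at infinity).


For each x in F_23, count y with y^2 = x^3 + 7 x + 0 mod 23:
  x = 0: RHS = 0, y in [0]  -> 1 point(s)
  x = 1: RHS = 8, y in [10, 13]  -> 2 point(s)
  x = 3: RHS = 2, y in [5, 18]  -> 2 point(s)
  x = 4: RHS = 0, y in [0]  -> 1 point(s)
  x = 7: RHS = 1, y in [1, 22]  -> 2 point(s)
  x = 8: RHS = 16, y in [4, 19]  -> 2 point(s)
  x = 10: RHS = 12, y in [9, 14]  -> 2 point(s)
  x = 12: RHS = 18, y in [8, 15]  -> 2 point(s)
  x = 14: RHS = 13, y in [6, 17]  -> 2 point(s)
  x = 17: RHS = 18, y in [8, 15]  -> 2 point(s)
  x = 18: RHS = 1, y in [1, 22]  -> 2 point(s)
  x = 19: RHS = 0, y in [0]  -> 1 point(s)
  x = 21: RHS = 1, y in [1, 22]  -> 2 point(s)
Affine points: 23. Add the point at infinity: total = 24.

#E(F_23) = 24


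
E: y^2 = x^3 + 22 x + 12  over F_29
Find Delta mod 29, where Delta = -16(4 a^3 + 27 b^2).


4 a^3 + 27 b^2 = 4*22^3 + 27*12^2 = 42592 + 3888 = 46480
Delta = -16 * (46480) = -743680
Delta mod 29 = 25

Delta = 25 (mod 29)


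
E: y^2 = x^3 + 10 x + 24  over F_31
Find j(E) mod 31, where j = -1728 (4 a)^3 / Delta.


Delta = -16(4 a^3 + 27 b^2) mod 31 = 20
-1728 * (4 a)^3 = -1728 * (4*10)^3 mod 31 = 4
j = 4 * 20^(-1) mod 31 = 25

j = 25 (mod 31)


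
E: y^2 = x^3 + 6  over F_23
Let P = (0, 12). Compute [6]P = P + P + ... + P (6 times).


k = 6 = 110_2 (binary, LSB first: 011)
Double-and-add from P = (0, 12):
  bit 0 = 0: acc unchanged = O
  bit 1 = 1: acc = O + (0, 11) = (0, 11)
  bit 2 = 1: acc = (0, 11) + (0, 12) = O

6P = O


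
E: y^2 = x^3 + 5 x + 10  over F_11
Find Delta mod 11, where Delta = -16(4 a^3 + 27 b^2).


4 a^3 + 27 b^2 = 4*5^3 + 27*10^2 = 500 + 2700 = 3200
Delta = -16 * (3200) = -51200
Delta mod 11 = 5

Delta = 5 (mod 11)


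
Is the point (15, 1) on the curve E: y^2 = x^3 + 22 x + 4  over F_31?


Check whether y^2 = x^3 + 22 x + 4 (mod 31) for (x, y) = (15, 1).
LHS: y^2 = 1^2 mod 31 = 1
RHS: x^3 + 22 x + 4 = 15^3 + 22*15 + 4 mod 31 = 20
LHS != RHS

No, not on the curve


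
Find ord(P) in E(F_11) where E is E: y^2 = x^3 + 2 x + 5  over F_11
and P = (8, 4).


Compute successive multiples of P until we hit O:
  1P = (8, 4)
  2P = (9, 2)
  3P = (9, 9)
  4P = (8, 7)
  5P = O

ord(P) = 5


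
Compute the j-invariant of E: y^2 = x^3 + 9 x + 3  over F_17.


Delta = -16(4 a^3 + 27 b^2) mod 17 = 14
-1728 * (4 a)^3 = -1728 * (4*9)^3 mod 17 = 14
j = 14 * 14^(-1) mod 17 = 1

j = 1 (mod 17)


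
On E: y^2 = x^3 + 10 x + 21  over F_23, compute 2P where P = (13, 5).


Doubling: s = (3 x1^2 + a) / (2 y1)
s = (3*13^2 + 10) / (2*5) mod 23 = 8
x3 = s^2 - 2 x1 mod 23 = 8^2 - 2*13 = 15
y3 = s (x1 - x3) - y1 mod 23 = 8 * (13 - 15) - 5 = 2

2P = (15, 2)


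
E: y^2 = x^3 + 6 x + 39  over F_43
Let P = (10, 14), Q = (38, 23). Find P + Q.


P != Q, so use the chord formula.
s = (y2 - y1) / (x2 - x1) = (9) / (28) mod 43 = 8
x3 = s^2 - x1 - x2 mod 43 = 8^2 - 10 - 38 = 16
y3 = s (x1 - x3) - y1 mod 43 = 8 * (10 - 16) - 14 = 24

P + Q = (16, 24)


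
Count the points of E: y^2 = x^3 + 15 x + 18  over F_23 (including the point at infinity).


For each x in F_23, count y with y^2 = x^3 + 15 x + 18 mod 23:
  x = 0: RHS = 18, y in [8, 15]  -> 2 point(s)
  x = 4: RHS = 4, y in [2, 21]  -> 2 point(s)
  x = 6: RHS = 2, y in [5, 18]  -> 2 point(s)
  x = 7: RHS = 6, y in [11, 12]  -> 2 point(s)
  x = 8: RHS = 6, y in [11, 12]  -> 2 point(s)
  x = 9: RHS = 8, y in [10, 13]  -> 2 point(s)
  x = 10: RHS = 18, y in [8, 15]  -> 2 point(s)
  x = 13: RHS = 18, y in [8, 15]  -> 2 point(s)
  x = 18: RHS = 2, y in [5, 18]  -> 2 point(s)
  x = 19: RHS = 9, y in [3, 20]  -> 2 point(s)
  x = 21: RHS = 3, y in [7, 16]  -> 2 point(s)
  x = 22: RHS = 2, y in [5, 18]  -> 2 point(s)
Affine points: 24. Add the point at infinity: total = 25.

#E(F_23) = 25


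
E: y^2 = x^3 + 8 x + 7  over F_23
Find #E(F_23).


For each x in F_23, count y with y^2 = x^3 + 8 x + 7 mod 23:
  x = 1: RHS = 16, y in [4, 19]  -> 2 point(s)
  x = 2: RHS = 8, y in [10, 13]  -> 2 point(s)
  x = 3: RHS = 12, y in [9, 14]  -> 2 point(s)
  x = 6: RHS = 18, y in [8, 15]  -> 2 point(s)
  x = 8: RHS = 8, y in [10, 13]  -> 2 point(s)
  x = 9: RHS = 3, y in [7, 16]  -> 2 point(s)
  x = 10: RHS = 6, y in [11, 12]  -> 2 point(s)
  x = 11: RHS = 0, y in [0]  -> 1 point(s)
  x = 13: RHS = 8, y in [10, 13]  -> 2 point(s)
  x = 15: RHS = 6, y in [11, 12]  -> 2 point(s)
  x = 18: RHS = 3, y in [7, 16]  -> 2 point(s)
  x = 19: RHS = 3, y in [7, 16]  -> 2 point(s)
  x = 20: RHS = 2, y in [5, 18]  -> 2 point(s)
  x = 21: RHS = 6, y in [11, 12]  -> 2 point(s)
Affine points: 27. Add the point at infinity: total = 28.

#E(F_23) = 28


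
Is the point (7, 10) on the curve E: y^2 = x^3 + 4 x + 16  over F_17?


Check whether y^2 = x^3 + 4 x + 16 (mod 17) for (x, y) = (7, 10).
LHS: y^2 = 10^2 mod 17 = 15
RHS: x^3 + 4 x + 16 = 7^3 + 4*7 + 16 mod 17 = 13
LHS != RHS

No, not on the curve


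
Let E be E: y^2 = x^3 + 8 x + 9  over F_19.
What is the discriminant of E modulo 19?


4 a^3 + 27 b^2 = 4*8^3 + 27*9^2 = 2048 + 2187 = 4235
Delta = -16 * (4235) = -67760
Delta mod 19 = 13

Delta = 13 (mod 19)


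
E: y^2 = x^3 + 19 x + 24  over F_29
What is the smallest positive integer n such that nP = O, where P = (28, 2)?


Compute successive multiples of P until we hit O:
  1P = (28, 2)
  2P = (25, 0)
  3P = (28, 27)
  4P = O

ord(P) = 4


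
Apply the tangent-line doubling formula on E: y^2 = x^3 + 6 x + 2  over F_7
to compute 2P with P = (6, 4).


Doubling: s = (3 x1^2 + a) / (2 y1)
s = (3*6^2 + 6) / (2*4) mod 7 = 2
x3 = s^2 - 2 x1 mod 7 = 2^2 - 2*6 = 6
y3 = s (x1 - x3) - y1 mod 7 = 2 * (6 - 6) - 4 = 3

2P = (6, 3)


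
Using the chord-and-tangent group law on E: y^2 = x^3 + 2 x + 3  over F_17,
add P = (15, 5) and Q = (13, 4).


P != Q, so use the chord formula.
s = (y2 - y1) / (x2 - x1) = (16) / (15) mod 17 = 9
x3 = s^2 - x1 - x2 mod 17 = 9^2 - 15 - 13 = 2
y3 = s (x1 - x3) - y1 mod 17 = 9 * (15 - 2) - 5 = 10

P + Q = (2, 10)


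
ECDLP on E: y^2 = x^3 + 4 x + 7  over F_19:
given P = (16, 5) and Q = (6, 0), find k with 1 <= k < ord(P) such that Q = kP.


Enumerate multiples of P until we hit Q = (6, 0):
  1P = (16, 5)
  2P = (12, 15)
  3P = (2, 17)
  4P = (6, 0)
Match found at i = 4.

k = 4


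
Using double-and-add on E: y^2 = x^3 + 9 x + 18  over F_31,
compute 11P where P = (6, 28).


k = 11 = 1011_2 (binary, LSB first: 1101)
Double-and-add from P = (6, 28):
  bit 0 = 1: acc = O + (6, 28) = (6, 28)
  bit 1 = 1: acc = (6, 28) + (4, 26) = (22, 18)
  bit 2 = 0: acc unchanged = (22, 18)
  bit 3 = 1: acc = (22, 18) + (5, 23) = (22, 13)

11P = (22, 13)


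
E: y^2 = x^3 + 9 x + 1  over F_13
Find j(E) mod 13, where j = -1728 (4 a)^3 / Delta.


Delta = -16(4 a^3 + 27 b^2) mod 13 = 11
-1728 * (4 a)^3 = -1728 * (4*9)^3 mod 13 = 12
j = 12 * 11^(-1) mod 13 = 7

j = 7 (mod 13)


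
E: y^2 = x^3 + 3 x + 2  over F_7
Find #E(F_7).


For each x in F_7, count y with y^2 = x^3 + 3 x + 2 mod 7:
  x = 0: RHS = 2, y in [3, 4]  -> 2 point(s)
  x = 2: RHS = 2, y in [3, 4]  -> 2 point(s)
  x = 4: RHS = 1, y in [1, 6]  -> 2 point(s)
  x = 5: RHS = 2, y in [3, 4]  -> 2 point(s)
Affine points: 8. Add the point at infinity: total = 9.

#E(F_7) = 9


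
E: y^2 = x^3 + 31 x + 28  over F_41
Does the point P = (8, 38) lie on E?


Check whether y^2 = x^3 + 31 x + 28 (mod 41) for (x, y) = (8, 38).
LHS: y^2 = 38^2 mod 41 = 9
RHS: x^3 + 31 x + 28 = 8^3 + 31*8 + 28 mod 41 = 9
LHS = RHS

Yes, on the curve


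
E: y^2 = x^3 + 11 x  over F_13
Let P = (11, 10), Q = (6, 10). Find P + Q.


P != Q, so use the chord formula.
s = (y2 - y1) / (x2 - x1) = (0) / (8) mod 13 = 0
x3 = s^2 - x1 - x2 mod 13 = 0^2 - 11 - 6 = 9
y3 = s (x1 - x3) - y1 mod 13 = 0 * (11 - 9) - 10 = 3

P + Q = (9, 3)


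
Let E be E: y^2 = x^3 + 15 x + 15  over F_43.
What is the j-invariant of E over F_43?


Delta = -16(4 a^3 + 27 b^2) mod 43 = 12
-1728 * (4 a)^3 = -1728 * (4*15)^3 mod 43 = 41
j = 41 * 12^(-1) mod 43 = 7

j = 7 (mod 43)


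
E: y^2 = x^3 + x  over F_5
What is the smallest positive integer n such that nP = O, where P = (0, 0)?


Compute successive multiples of P until we hit O:
  1P = (0, 0)
  2P = O

ord(P) = 2


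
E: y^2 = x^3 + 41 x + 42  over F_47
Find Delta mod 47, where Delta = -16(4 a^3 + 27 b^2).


4 a^3 + 27 b^2 = 4*41^3 + 27*42^2 = 275684 + 47628 = 323312
Delta = -16 * (323312) = -5172992
Delta mod 47 = 16

Delta = 16 (mod 47)


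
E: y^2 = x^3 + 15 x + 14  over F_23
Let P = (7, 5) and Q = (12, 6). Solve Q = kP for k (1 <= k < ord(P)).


Enumerate multiples of P until we hit Q = (12, 6):
  1P = (7, 5)
  2P = (12, 6)
Match found at i = 2.

k = 2


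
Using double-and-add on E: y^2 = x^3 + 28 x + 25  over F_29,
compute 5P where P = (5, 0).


k = 5 = 101_2 (binary, LSB first: 101)
Double-and-add from P = (5, 0):
  bit 0 = 1: acc = O + (5, 0) = (5, 0)
  bit 1 = 0: acc unchanged = (5, 0)
  bit 2 = 1: acc = (5, 0) + O = (5, 0)

5P = (5, 0)


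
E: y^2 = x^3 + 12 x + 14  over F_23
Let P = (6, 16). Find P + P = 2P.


Doubling: s = (3 x1^2 + a) / (2 y1)
s = (3*6^2 + 12) / (2*16) mod 23 = 21
x3 = s^2 - 2 x1 mod 23 = 21^2 - 2*6 = 15
y3 = s (x1 - x3) - y1 mod 23 = 21 * (6 - 15) - 16 = 2

2P = (15, 2)


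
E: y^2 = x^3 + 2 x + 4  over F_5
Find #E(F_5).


For each x in F_5, count y with y^2 = x^3 + 2 x + 4 mod 5:
  x = 0: RHS = 4, y in [2, 3]  -> 2 point(s)
  x = 2: RHS = 1, y in [1, 4]  -> 2 point(s)
  x = 4: RHS = 1, y in [1, 4]  -> 2 point(s)
Affine points: 6. Add the point at infinity: total = 7.

#E(F_5) = 7


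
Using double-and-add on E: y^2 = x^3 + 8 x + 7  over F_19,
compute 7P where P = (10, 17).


k = 7 = 111_2 (binary, LSB first: 111)
Double-and-add from P = (10, 17):
  bit 0 = 1: acc = O + (10, 17) = (10, 17)
  bit 1 = 1: acc = (10, 17) + (0, 11) = (1, 15)
  bit 2 = 1: acc = (1, 15) + (5, 1) = (11, 1)

7P = (11, 1)


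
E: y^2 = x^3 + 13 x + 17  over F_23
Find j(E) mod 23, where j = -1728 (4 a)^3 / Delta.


Delta = -16(4 a^3 + 27 b^2) mod 23 = 10
-1728 * (4 a)^3 = -1728 * (4*13)^3 mod 23 = 19
j = 19 * 10^(-1) mod 23 = 18

j = 18 (mod 23)


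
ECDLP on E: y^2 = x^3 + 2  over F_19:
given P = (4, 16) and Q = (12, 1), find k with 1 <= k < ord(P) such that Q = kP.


Enumerate multiples of P until we hit Q = (12, 1):
  1P = (4, 16)
  2P = (18, 1)
  3P = (6, 16)
  4P = (9, 3)
  5P = (12, 1)
Match found at i = 5.

k = 5


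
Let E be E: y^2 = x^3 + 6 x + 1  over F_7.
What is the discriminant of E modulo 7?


4 a^3 + 27 b^2 = 4*6^3 + 27*1^2 = 864 + 27 = 891
Delta = -16 * (891) = -14256
Delta mod 7 = 3

Delta = 3 (mod 7)


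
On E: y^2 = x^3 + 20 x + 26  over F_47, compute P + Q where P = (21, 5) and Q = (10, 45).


P != Q, so use the chord formula.
s = (y2 - y1) / (x2 - x1) = (40) / (36) mod 47 = 22
x3 = s^2 - x1 - x2 mod 47 = 22^2 - 21 - 10 = 30
y3 = s (x1 - x3) - y1 mod 47 = 22 * (21 - 30) - 5 = 32

P + Q = (30, 32)


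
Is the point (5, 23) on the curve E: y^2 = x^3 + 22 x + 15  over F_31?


Check whether y^2 = x^3 + 22 x + 15 (mod 31) for (x, y) = (5, 23).
LHS: y^2 = 23^2 mod 31 = 2
RHS: x^3 + 22 x + 15 = 5^3 + 22*5 + 15 mod 31 = 2
LHS = RHS

Yes, on the curve


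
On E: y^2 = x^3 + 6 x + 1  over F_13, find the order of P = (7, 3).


Compute successive multiples of P until we hit O:
  1P = (7, 3)
  2P = (9, 11)
  3P = (0, 12)
  4P = (5, 0)
  5P = (0, 1)
  6P = (9, 2)
  7P = (7, 10)
  8P = O

ord(P) = 8


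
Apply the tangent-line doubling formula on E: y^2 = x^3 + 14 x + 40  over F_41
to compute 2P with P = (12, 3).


Doubling: s = (3 x1^2 + a) / (2 y1)
s = (3*12^2 + 14) / (2*3) mod 41 = 6
x3 = s^2 - 2 x1 mod 41 = 6^2 - 2*12 = 12
y3 = s (x1 - x3) - y1 mod 41 = 6 * (12 - 12) - 3 = 38

2P = (12, 38)


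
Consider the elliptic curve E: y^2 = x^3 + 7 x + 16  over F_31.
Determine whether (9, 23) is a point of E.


Check whether y^2 = x^3 + 7 x + 16 (mod 31) for (x, y) = (9, 23).
LHS: y^2 = 23^2 mod 31 = 2
RHS: x^3 + 7 x + 16 = 9^3 + 7*9 + 16 mod 31 = 2
LHS = RHS

Yes, on the curve


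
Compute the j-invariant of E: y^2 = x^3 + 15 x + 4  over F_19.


Delta = -16(4 a^3 + 27 b^2) mod 19 = 15
-1728 * (4 a)^3 = -1728 * (4*15)^3 mod 19 = 8
j = 8 * 15^(-1) mod 19 = 17

j = 17 (mod 19)


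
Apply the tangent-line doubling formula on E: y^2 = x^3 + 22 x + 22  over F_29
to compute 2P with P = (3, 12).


Doubling: s = (3 x1^2 + a) / (2 y1)
s = (3*3^2 + 22) / (2*12) mod 29 = 25
x3 = s^2 - 2 x1 mod 29 = 25^2 - 2*3 = 10
y3 = s (x1 - x3) - y1 mod 29 = 25 * (3 - 10) - 12 = 16

2P = (10, 16)


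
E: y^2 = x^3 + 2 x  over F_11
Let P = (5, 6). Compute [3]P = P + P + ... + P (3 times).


k = 3 = 11_2 (binary, LSB first: 11)
Double-and-add from P = (5, 6):
  bit 0 = 1: acc = O + (5, 6) = (5, 6)
  bit 1 = 1: acc = (5, 6) + (1, 5) = (3, 0)

3P = (3, 0)


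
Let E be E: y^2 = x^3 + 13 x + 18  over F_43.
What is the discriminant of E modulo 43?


4 a^3 + 27 b^2 = 4*13^3 + 27*18^2 = 8788 + 8748 = 17536
Delta = -16 * (17536) = -280576
Delta mod 43 = 42

Delta = 42 (mod 43)


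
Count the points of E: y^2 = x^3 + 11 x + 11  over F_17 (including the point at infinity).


For each x in F_17, count y with y^2 = x^3 + 11 x + 11 mod 17:
  x = 4: RHS = 0, y in [0]  -> 1 point(s)
  x = 5: RHS = 4, y in [2, 15]  -> 2 point(s)
  x = 6: RHS = 4, y in [2, 15]  -> 2 point(s)
  x = 8: RHS = 16, y in [4, 13]  -> 2 point(s)
  x = 10: RHS = 16, y in [4, 13]  -> 2 point(s)
  x = 11: RHS = 1, y in [1, 16]  -> 2 point(s)
  x = 12: RHS = 1, y in [1, 16]  -> 2 point(s)
  x = 14: RHS = 2, y in [6, 11]  -> 2 point(s)
  x = 15: RHS = 15, y in [7, 10]  -> 2 point(s)
  x = 16: RHS = 16, y in [4, 13]  -> 2 point(s)
Affine points: 19. Add the point at infinity: total = 20.

#E(F_17) = 20


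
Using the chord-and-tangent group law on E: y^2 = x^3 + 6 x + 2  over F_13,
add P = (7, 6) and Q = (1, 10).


P != Q, so use the chord formula.
s = (y2 - y1) / (x2 - x1) = (4) / (7) mod 13 = 8
x3 = s^2 - x1 - x2 mod 13 = 8^2 - 7 - 1 = 4
y3 = s (x1 - x3) - y1 mod 13 = 8 * (7 - 4) - 6 = 5

P + Q = (4, 5)


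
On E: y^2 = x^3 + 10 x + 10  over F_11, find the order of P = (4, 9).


Compute successive multiples of P until we hit O:
  1P = (4, 9)
  2P = (7, 7)
  3P = (9, 9)
  4P = (9, 2)
  5P = (7, 4)
  6P = (4, 2)
  7P = O

ord(P) = 7


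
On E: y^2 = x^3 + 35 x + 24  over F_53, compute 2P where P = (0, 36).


Doubling: s = (3 x1^2 + a) / (2 y1)
s = (3*0^2 + 35) / (2*36) mod 53 = 13
x3 = s^2 - 2 x1 mod 53 = 13^2 - 2*0 = 10
y3 = s (x1 - x3) - y1 mod 53 = 13 * (0 - 10) - 36 = 46

2P = (10, 46)


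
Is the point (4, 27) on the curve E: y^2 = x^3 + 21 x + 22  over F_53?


Check whether y^2 = x^3 + 21 x + 22 (mod 53) for (x, y) = (4, 27).
LHS: y^2 = 27^2 mod 53 = 40
RHS: x^3 + 21 x + 22 = 4^3 + 21*4 + 22 mod 53 = 11
LHS != RHS

No, not on the curve


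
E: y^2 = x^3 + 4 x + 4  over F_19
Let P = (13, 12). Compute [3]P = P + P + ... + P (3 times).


k = 3 = 11_2 (binary, LSB first: 11)
Double-and-add from P = (13, 12):
  bit 0 = 1: acc = O + (13, 12) = (13, 12)
  bit 1 = 1: acc = (13, 12) + (0, 17) = (3, 9)

3P = (3, 9)


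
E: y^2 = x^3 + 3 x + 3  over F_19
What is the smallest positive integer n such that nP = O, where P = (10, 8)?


Compute successive multiples of P until we hit O:
  1P = (10, 8)
  2P = (16, 9)
  3P = (2, 6)
  4P = (13, 15)
  5P = (12, 0)
  6P = (13, 4)
  7P = (2, 13)
  8P = (16, 10)
  ... (continuing to 10P)
  10P = O

ord(P) = 10


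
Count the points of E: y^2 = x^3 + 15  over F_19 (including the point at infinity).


For each x in F_19, count y with y^2 = x^3 + 0 x + 15 mod 19:
  x = 1: RHS = 16, y in [4, 15]  -> 2 point(s)
  x = 2: RHS = 4, y in [2, 17]  -> 2 point(s)
  x = 3: RHS = 4, y in [2, 17]  -> 2 point(s)
  x = 5: RHS = 7, y in [8, 11]  -> 2 point(s)
  x = 7: RHS = 16, y in [4, 15]  -> 2 point(s)
  x = 11: RHS = 16, y in [4, 15]  -> 2 point(s)
  x = 14: RHS = 4, y in [2, 17]  -> 2 point(s)
  x = 16: RHS = 7, y in [8, 11]  -> 2 point(s)
  x = 17: RHS = 7, y in [8, 11]  -> 2 point(s)
Affine points: 18. Add the point at infinity: total = 19.

#E(F_19) = 19


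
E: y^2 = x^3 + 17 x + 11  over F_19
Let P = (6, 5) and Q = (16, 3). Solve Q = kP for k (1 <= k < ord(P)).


Enumerate multiples of P until we hit Q = (16, 3):
  1P = (6, 5)
  2P = (16, 3)
Match found at i = 2.

k = 2


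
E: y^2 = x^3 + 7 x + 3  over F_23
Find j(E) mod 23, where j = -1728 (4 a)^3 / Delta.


Delta = -16(4 a^3 + 27 b^2) mod 23 = 12
-1728 * (4 a)^3 = -1728 * (4*7)^3 mod 23 = 16
j = 16 * 12^(-1) mod 23 = 9

j = 9 (mod 23)


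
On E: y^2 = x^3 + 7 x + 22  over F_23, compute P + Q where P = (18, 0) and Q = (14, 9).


P != Q, so use the chord formula.
s = (y2 - y1) / (x2 - x1) = (9) / (19) mod 23 = 15
x3 = s^2 - x1 - x2 mod 23 = 15^2 - 18 - 14 = 9
y3 = s (x1 - x3) - y1 mod 23 = 15 * (18 - 9) - 0 = 20

P + Q = (9, 20)


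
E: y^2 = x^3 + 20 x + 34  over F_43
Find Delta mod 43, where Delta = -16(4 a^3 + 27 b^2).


4 a^3 + 27 b^2 = 4*20^3 + 27*34^2 = 32000 + 31212 = 63212
Delta = -16 * (63212) = -1011392
Delta mod 43 = 11

Delta = 11 (mod 43)


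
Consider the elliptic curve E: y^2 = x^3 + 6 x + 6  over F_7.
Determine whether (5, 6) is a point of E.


Check whether y^2 = x^3 + 6 x + 6 (mod 7) for (x, y) = (5, 6).
LHS: y^2 = 6^2 mod 7 = 1
RHS: x^3 + 6 x + 6 = 5^3 + 6*5 + 6 mod 7 = 0
LHS != RHS

No, not on the curve


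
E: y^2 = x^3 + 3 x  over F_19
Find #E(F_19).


For each x in F_19, count y with y^2 = x^3 + 3 x + 0 mod 19:
  x = 0: RHS = 0, y in [0]  -> 1 point(s)
  x = 1: RHS = 4, y in [2, 17]  -> 2 point(s)
  x = 3: RHS = 17, y in [6, 13]  -> 2 point(s)
  x = 4: RHS = 0, y in [0]  -> 1 point(s)
  x = 5: RHS = 7, y in [8, 11]  -> 2 point(s)
  x = 6: RHS = 6, y in [5, 14]  -> 2 point(s)
  x = 8: RHS = 4, y in [2, 17]  -> 2 point(s)
  x = 10: RHS = 4, y in [2, 17]  -> 2 point(s)
  x = 12: RHS = 16, y in [4, 15]  -> 2 point(s)
  x = 15: RHS = 0, y in [0]  -> 1 point(s)
  x = 17: RHS = 5, y in [9, 10]  -> 2 point(s)
Affine points: 19. Add the point at infinity: total = 20.

#E(F_19) = 20
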